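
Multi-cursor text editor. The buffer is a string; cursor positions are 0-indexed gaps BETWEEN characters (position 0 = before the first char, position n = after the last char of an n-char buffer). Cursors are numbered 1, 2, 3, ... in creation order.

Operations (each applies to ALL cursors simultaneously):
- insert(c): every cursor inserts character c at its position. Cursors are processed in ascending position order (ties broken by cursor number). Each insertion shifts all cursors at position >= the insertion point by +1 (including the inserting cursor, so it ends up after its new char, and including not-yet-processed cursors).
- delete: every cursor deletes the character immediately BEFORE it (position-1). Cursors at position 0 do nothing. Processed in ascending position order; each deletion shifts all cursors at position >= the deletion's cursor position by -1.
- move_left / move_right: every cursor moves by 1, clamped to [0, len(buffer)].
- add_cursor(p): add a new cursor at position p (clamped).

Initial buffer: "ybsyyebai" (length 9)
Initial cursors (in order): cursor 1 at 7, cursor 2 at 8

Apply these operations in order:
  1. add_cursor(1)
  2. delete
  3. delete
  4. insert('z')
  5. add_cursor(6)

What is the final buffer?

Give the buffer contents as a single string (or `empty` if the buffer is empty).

Answer: zbsyzzi

Derivation:
After op 1 (add_cursor(1)): buffer="ybsyyebai" (len 9), cursors c3@1 c1@7 c2@8, authorship .........
After op 2 (delete): buffer="bsyyei" (len 6), cursors c3@0 c1@5 c2@5, authorship ......
After op 3 (delete): buffer="bsyi" (len 4), cursors c3@0 c1@3 c2@3, authorship ....
After op 4 (insert('z')): buffer="zbsyzzi" (len 7), cursors c3@1 c1@6 c2@6, authorship 3...12.
After op 5 (add_cursor(6)): buffer="zbsyzzi" (len 7), cursors c3@1 c1@6 c2@6 c4@6, authorship 3...12.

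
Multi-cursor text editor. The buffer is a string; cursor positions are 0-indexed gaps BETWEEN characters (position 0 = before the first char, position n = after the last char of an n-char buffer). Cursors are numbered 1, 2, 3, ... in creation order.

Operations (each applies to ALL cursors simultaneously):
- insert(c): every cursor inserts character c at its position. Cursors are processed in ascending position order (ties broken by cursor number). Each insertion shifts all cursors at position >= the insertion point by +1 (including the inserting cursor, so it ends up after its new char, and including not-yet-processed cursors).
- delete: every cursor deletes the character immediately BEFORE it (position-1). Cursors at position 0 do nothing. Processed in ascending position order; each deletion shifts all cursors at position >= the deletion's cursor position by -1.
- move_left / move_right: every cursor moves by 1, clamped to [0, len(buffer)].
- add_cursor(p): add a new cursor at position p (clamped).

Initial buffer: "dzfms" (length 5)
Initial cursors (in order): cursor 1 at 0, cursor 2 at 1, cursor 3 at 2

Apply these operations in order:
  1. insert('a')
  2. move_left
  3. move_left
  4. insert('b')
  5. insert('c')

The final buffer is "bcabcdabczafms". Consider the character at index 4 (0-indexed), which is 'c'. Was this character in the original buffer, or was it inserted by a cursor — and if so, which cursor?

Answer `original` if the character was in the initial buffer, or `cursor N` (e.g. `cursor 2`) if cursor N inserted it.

After op 1 (insert('a')): buffer="adazafms" (len 8), cursors c1@1 c2@3 c3@5, authorship 1.2.3...
After op 2 (move_left): buffer="adazafms" (len 8), cursors c1@0 c2@2 c3@4, authorship 1.2.3...
After op 3 (move_left): buffer="adazafms" (len 8), cursors c1@0 c2@1 c3@3, authorship 1.2.3...
After op 4 (insert('b')): buffer="babdabzafms" (len 11), cursors c1@1 c2@3 c3@6, authorship 112.23.3...
After op 5 (insert('c')): buffer="bcabcdabczafms" (len 14), cursors c1@2 c2@5 c3@9, authorship 11122.233.3...
Authorship (.=original, N=cursor N): 1 1 1 2 2 . 2 3 3 . 3 . . .
Index 4: author = 2

Answer: cursor 2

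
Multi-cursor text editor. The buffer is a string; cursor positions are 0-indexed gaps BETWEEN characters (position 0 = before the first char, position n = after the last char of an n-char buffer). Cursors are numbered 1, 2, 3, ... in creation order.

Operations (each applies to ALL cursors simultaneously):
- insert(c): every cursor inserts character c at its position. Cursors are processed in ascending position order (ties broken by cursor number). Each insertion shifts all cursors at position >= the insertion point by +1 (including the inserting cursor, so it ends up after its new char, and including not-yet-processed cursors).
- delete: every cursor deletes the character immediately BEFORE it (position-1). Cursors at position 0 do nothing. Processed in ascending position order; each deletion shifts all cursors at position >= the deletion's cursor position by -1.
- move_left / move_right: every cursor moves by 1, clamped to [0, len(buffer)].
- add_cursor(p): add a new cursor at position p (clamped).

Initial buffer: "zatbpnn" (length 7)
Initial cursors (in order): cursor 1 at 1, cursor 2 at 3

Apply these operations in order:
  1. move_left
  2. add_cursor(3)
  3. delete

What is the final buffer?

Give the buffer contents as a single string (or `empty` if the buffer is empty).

Answer: zbpnn

Derivation:
After op 1 (move_left): buffer="zatbpnn" (len 7), cursors c1@0 c2@2, authorship .......
After op 2 (add_cursor(3)): buffer="zatbpnn" (len 7), cursors c1@0 c2@2 c3@3, authorship .......
After op 3 (delete): buffer="zbpnn" (len 5), cursors c1@0 c2@1 c3@1, authorship .....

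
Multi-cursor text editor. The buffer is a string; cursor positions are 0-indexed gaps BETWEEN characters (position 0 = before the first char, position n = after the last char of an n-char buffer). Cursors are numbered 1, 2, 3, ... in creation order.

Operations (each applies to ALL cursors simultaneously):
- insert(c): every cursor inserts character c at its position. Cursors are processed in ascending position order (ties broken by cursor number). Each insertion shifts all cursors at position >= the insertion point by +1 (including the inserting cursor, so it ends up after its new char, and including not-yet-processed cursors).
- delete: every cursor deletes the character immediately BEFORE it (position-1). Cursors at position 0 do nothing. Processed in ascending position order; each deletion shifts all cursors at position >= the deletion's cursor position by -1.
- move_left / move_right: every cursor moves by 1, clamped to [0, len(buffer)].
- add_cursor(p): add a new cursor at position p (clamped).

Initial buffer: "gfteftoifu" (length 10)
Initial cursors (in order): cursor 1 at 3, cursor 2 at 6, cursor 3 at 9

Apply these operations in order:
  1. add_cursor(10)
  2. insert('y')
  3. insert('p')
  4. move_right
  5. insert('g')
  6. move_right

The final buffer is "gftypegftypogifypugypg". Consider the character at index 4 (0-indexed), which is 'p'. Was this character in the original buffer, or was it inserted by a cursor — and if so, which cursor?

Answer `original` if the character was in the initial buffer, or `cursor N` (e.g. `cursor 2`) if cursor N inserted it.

After op 1 (add_cursor(10)): buffer="gfteftoifu" (len 10), cursors c1@3 c2@6 c3@9 c4@10, authorship ..........
After op 2 (insert('y')): buffer="gftyeftyoifyuy" (len 14), cursors c1@4 c2@8 c3@12 c4@14, authorship ...1...2...3.4
After op 3 (insert('p')): buffer="gftypeftypoifypuyp" (len 18), cursors c1@5 c2@10 c3@15 c4@18, authorship ...11...22...33.44
After op 4 (move_right): buffer="gftypeftypoifypuyp" (len 18), cursors c1@6 c2@11 c3@16 c4@18, authorship ...11...22...33.44
After op 5 (insert('g')): buffer="gftypegftypogifypugypg" (len 22), cursors c1@7 c2@13 c3@19 c4@22, authorship ...11.1..22.2..33.3444
After op 6 (move_right): buffer="gftypegftypogifypugypg" (len 22), cursors c1@8 c2@14 c3@20 c4@22, authorship ...11.1..22.2..33.3444
Authorship (.=original, N=cursor N): . . . 1 1 . 1 . . 2 2 . 2 . . 3 3 . 3 4 4 4
Index 4: author = 1

Answer: cursor 1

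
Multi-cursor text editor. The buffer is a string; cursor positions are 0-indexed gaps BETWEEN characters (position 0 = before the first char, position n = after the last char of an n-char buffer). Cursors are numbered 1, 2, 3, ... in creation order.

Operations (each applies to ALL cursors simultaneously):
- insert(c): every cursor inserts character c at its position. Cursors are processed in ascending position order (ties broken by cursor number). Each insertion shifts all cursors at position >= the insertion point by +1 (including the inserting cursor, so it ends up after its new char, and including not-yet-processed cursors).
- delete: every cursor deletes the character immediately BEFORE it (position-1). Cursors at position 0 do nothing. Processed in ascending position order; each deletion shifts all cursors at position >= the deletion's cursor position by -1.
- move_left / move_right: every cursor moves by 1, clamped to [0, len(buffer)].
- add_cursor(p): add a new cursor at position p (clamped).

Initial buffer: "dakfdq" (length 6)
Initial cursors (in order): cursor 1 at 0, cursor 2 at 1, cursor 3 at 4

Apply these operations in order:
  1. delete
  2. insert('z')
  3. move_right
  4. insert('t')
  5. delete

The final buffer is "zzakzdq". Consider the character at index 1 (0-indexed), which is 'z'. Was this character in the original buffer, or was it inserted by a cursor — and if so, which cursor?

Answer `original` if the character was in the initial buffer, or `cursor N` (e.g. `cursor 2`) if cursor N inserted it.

After op 1 (delete): buffer="akdq" (len 4), cursors c1@0 c2@0 c3@2, authorship ....
After op 2 (insert('z')): buffer="zzakzdq" (len 7), cursors c1@2 c2@2 c3@5, authorship 12..3..
After op 3 (move_right): buffer="zzakzdq" (len 7), cursors c1@3 c2@3 c3@6, authorship 12..3..
After op 4 (insert('t')): buffer="zzattkzdtq" (len 10), cursors c1@5 c2@5 c3@9, authorship 12.12.3.3.
After op 5 (delete): buffer="zzakzdq" (len 7), cursors c1@3 c2@3 c3@6, authorship 12..3..
Authorship (.=original, N=cursor N): 1 2 . . 3 . .
Index 1: author = 2

Answer: cursor 2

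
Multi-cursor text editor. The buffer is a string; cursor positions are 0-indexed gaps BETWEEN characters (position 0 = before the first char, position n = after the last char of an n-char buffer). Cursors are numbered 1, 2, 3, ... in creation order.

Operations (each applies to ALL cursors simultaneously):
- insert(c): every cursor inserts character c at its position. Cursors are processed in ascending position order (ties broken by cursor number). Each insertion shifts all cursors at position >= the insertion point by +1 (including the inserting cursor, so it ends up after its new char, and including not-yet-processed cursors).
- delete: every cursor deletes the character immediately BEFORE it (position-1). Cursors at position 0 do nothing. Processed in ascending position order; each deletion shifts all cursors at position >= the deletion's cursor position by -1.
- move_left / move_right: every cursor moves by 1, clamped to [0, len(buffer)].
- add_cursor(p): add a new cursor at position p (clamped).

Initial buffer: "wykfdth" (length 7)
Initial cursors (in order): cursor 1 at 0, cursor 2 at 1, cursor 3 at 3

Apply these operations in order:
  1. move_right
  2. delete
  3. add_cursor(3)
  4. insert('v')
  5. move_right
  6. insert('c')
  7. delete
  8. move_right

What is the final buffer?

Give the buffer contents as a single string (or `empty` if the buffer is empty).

After op 1 (move_right): buffer="wykfdth" (len 7), cursors c1@1 c2@2 c3@4, authorship .......
After op 2 (delete): buffer="kdth" (len 4), cursors c1@0 c2@0 c3@1, authorship ....
After op 3 (add_cursor(3)): buffer="kdth" (len 4), cursors c1@0 c2@0 c3@1 c4@3, authorship ....
After op 4 (insert('v')): buffer="vvkvdtvh" (len 8), cursors c1@2 c2@2 c3@4 c4@7, authorship 12.3..4.
After op 5 (move_right): buffer="vvkvdtvh" (len 8), cursors c1@3 c2@3 c3@5 c4@8, authorship 12.3..4.
After op 6 (insert('c')): buffer="vvkccvdctvhc" (len 12), cursors c1@5 c2@5 c3@8 c4@12, authorship 12.123.3.4.4
After op 7 (delete): buffer="vvkvdtvh" (len 8), cursors c1@3 c2@3 c3@5 c4@8, authorship 12.3..4.
After op 8 (move_right): buffer="vvkvdtvh" (len 8), cursors c1@4 c2@4 c3@6 c4@8, authorship 12.3..4.

Answer: vvkvdtvh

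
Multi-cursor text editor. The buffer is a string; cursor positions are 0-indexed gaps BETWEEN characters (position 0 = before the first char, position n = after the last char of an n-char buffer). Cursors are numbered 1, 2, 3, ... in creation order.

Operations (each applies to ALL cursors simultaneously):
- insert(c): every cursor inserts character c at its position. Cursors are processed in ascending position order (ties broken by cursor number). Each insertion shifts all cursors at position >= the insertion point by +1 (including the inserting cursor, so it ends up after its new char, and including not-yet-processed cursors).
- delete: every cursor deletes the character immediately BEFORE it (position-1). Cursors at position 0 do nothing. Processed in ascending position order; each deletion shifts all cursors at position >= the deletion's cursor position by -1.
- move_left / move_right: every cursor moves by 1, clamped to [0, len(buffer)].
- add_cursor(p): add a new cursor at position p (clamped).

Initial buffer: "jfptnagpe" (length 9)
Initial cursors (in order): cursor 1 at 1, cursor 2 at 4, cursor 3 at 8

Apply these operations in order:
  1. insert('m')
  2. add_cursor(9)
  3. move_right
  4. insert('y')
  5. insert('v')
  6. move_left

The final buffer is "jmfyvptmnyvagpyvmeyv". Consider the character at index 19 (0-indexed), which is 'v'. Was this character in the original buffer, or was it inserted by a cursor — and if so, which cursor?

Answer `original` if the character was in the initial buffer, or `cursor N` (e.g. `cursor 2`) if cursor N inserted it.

Answer: cursor 3

Derivation:
After op 1 (insert('m')): buffer="jmfptmnagpme" (len 12), cursors c1@2 c2@6 c3@11, authorship .1...2....3.
After op 2 (add_cursor(9)): buffer="jmfptmnagpme" (len 12), cursors c1@2 c2@6 c4@9 c3@11, authorship .1...2....3.
After op 3 (move_right): buffer="jmfptmnagpme" (len 12), cursors c1@3 c2@7 c4@10 c3@12, authorship .1...2....3.
After op 4 (insert('y')): buffer="jmfyptmnyagpymey" (len 16), cursors c1@4 c2@9 c4@13 c3@16, authorship .1.1..2.2...43.3
After op 5 (insert('v')): buffer="jmfyvptmnyvagpyvmeyv" (len 20), cursors c1@5 c2@11 c4@16 c3@20, authorship .1.11..2.22...443.33
After op 6 (move_left): buffer="jmfyvptmnyvagpyvmeyv" (len 20), cursors c1@4 c2@10 c4@15 c3@19, authorship .1.11..2.22...443.33
Authorship (.=original, N=cursor N): . 1 . 1 1 . . 2 . 2 2 . . . 4 4 3 . 3 3
Index 19: author = 3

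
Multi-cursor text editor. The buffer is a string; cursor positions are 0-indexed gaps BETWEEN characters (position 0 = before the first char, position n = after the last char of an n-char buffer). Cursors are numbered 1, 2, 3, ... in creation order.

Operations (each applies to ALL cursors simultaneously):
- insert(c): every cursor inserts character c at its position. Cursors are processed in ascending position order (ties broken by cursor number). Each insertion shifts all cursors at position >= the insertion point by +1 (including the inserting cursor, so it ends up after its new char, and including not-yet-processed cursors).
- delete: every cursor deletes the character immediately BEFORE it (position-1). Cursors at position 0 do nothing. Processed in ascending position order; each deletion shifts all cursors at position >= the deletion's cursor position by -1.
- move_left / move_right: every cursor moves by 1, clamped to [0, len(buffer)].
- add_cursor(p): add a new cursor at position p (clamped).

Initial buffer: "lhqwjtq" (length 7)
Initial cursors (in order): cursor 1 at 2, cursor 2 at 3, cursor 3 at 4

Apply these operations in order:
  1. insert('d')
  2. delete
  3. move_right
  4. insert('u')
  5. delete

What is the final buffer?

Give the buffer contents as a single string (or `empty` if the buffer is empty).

Answer: lhqwjtq

Derivation:
After op 1 (insert('d')): buffer="lhdqdwdjtq" (len 10), cursors c1@3 c2@5 c3@7, authorship ..1.2.3...
After op 2 (delete): buffer="lhqwjtq" (len 7), cursors c1@2 c2@3 c3@4, authorship .......
After op 3 (move_right): buffer="lhqwjtq" (len 7), cursors c1@3 c2@4 c3@5, authorship .......
After op 4 (insert('u')): buffer="lhquwujutq" (len 10), cursors c1@4 c2@6 c3@8, authorship ...1.2.3..
After op 5 (delete): buffer="lhqwjtq" (len 7), cursors c1@3 c2@4 c3@5, authorship .......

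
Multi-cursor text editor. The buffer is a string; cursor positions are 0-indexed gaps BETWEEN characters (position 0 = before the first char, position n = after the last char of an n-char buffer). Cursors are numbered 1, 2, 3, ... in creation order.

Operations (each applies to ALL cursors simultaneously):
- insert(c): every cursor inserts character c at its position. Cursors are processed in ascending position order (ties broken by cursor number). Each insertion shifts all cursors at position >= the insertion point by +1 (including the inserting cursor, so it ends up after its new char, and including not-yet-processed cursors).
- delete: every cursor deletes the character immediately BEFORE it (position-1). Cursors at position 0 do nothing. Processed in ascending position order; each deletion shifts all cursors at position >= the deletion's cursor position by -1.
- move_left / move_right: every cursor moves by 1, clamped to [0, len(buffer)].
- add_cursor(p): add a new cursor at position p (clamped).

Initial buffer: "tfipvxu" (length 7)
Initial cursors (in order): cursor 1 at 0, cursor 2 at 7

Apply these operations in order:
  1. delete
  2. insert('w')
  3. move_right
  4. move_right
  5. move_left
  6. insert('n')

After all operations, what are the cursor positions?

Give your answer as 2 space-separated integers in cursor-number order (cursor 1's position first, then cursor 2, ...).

After op 1 (delete): buffer="tfipvx" (len 6), cursors c1@0 c2@6, authorship ......
After op 2 (insert('w')): buffer="wtfipvxw" (len 8), cursors c1@1 c2@8, authorship 1......2
After op 3 (move_right): buffer="wtfipvxw" (len 8), cursors c1@2 c2@8, authorship 1......2
After op 4 (move_right): buffer="wtfipvxw" (len 8), cursors c1@3 c2@8, authorship 1......2
After op 5 (move_left): buffer="wtfipvxw" (len 8), cursors c1@2 c2@7, authorship 1......2
After op 6 (insert('n')): buffer="wtnfipvxnw" (len 10), cursors c1@3 c2@9, authorship 1.1.....22

Answer: 3 9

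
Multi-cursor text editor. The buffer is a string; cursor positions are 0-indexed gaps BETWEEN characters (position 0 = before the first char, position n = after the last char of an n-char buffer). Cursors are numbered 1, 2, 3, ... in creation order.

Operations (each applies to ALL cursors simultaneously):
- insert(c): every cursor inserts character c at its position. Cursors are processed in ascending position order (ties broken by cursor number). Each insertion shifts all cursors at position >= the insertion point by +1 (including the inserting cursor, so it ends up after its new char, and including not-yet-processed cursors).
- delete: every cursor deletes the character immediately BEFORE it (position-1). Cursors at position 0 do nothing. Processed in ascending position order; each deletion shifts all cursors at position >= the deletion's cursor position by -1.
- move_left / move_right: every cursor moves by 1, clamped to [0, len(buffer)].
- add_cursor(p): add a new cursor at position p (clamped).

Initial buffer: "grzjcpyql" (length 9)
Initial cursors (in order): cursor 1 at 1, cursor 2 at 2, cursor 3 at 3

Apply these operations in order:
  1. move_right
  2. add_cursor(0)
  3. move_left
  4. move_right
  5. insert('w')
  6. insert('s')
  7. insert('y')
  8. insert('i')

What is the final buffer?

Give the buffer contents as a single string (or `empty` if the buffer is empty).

After op 1 (move_right): buffer="grzjcpyql" (len 9), cursors c1@2 c2@3 c3@4, authorship .........
After op 2 (add_cursor(0)): buffer="grzjcpyql" (len 9), cursors c4@0 c1@2 c2@3 c3@4, authorship .........
After op 3 (move_left): buffer="grzjcpyql" (len 9), cursors c4@0 c1@1 c2@2 c3@3, authorship .........
After op 4 (move_right): buffer="grzjcpyql" (len 9), cursors c4@1 c1@2 c2@3 c3@4, authorship .........
After op 5 (insert('w')): buffer="gwrwzwjwcpyql" (len 13), cursors c4@2 c1@4 c2@6 c3@8, authorship .4.1.2.3.....
After op 6 (insert('s')): buffer="gwsrwszwsjwscpyql" (len 17), cursors c4@3 c1@6 c2@9 c3@12, authorship .44.11.22.33.....
After op 7 (insert('y')): buffer="gwsyrwsyzwsyjwsycpyql" (len 21), cursors c4@4 c1@8 c2@12 c3@16, authorship .444.111.222.333.....
After op 8 (insert('i')): buffer="gwsyirwsyizwsyijwsyicpyql" (len 25), cursors c4@5 c1@10 c2@15 c3@20, authorship .4444.1111.2222.3333.....

Answer: gwsyirwsyizwsyijwsyicpyql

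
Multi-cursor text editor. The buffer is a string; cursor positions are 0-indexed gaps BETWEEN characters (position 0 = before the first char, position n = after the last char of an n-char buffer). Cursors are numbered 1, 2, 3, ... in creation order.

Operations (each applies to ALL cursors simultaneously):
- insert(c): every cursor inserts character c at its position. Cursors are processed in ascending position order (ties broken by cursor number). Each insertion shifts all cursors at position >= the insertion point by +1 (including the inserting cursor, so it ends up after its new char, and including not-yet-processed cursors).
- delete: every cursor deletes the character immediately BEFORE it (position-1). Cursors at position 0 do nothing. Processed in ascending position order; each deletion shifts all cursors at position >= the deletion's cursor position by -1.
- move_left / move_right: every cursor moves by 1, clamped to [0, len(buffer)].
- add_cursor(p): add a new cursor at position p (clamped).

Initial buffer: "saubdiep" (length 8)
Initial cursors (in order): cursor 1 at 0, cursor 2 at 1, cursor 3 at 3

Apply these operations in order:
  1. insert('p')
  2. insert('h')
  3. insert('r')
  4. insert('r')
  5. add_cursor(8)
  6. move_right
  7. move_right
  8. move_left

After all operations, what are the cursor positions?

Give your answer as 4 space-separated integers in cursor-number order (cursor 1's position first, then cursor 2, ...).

Answer: 5 10 16 9

Derivation:
After op 1 (insert('p')): buffer="pspaupbdiep" (len 11), cursors c1@1 c2@3 c3@6, authorship 1.2..3.....
After op 2 (insert('h')): buffer="phsphauphbdiep" (len 14), cursors c1@2 c2@5 c3@9, authorship 11.22..33.....
After op 3 (insert('r')): buffer="phrsphrauphrbdiep" (len 17), cursors c1@3 c2@7 c3@12, authorship 111.222..333.....
After op 4 (insert('r')): buffer="phrrsphrrauphrrbdiep" (len 20), cursors c1@4 c2@9 c3@15, authorship 1111.2222..3333.....
After op 5 (add_cursor(8)): buffer="phrrsphrrauphrrbdiep" (len 20), cursors c1@4 c4@8 c2@9 c3@15, authorship 1111.2222..3333.....
After op 6 (move_right): buffer="phrrsphrrauphrrbdiep" (len 20), cursors c1@5 c4@9 c2@10 c3@16, authorship 1111.2222..3333.....
After op 7 (move_right): buffer="phrrsphrrauphrrbdiep" (len 20), cursors c1@6 c4@10 c2@11 c3@17, authorship 1111.2222..3333.....
After op 8 (move_left): buffer="phrrsphrrauphrrbdiep" (len 20), cursors c1@5 c4@9 c2@10 c3@16, authorship 1111.2222..3333.....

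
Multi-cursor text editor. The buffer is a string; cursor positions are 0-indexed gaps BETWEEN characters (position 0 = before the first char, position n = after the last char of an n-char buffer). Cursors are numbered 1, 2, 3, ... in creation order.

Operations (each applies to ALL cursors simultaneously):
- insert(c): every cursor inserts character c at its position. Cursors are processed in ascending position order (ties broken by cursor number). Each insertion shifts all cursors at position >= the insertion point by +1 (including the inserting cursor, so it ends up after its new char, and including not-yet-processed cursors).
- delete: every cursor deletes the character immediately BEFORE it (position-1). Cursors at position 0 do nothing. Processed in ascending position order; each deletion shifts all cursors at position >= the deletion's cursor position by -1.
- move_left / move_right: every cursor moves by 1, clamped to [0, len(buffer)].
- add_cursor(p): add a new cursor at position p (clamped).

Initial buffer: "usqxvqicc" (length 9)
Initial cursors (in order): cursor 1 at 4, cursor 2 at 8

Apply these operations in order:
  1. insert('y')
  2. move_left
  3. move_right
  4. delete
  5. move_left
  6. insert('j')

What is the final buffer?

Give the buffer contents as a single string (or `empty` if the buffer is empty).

Answer: usqjxvqijcc

Derivation:
After op 1 (insert('y')): buffer="usqxyvqicyc" (len 11), cursors c1@5 c2@10, authorship ....1....2.
After op 2 (move_left): buffer="usqxyvqicyc" (len 11), cursors c1@4 c2@9, authorship ....1....2.
After op 3 (move_right): buffer="usqxyvqicyc" (len 11), cursors c1@5 c2@10, authorship ....1....2.
After op 4 (delete): buffer="usqxvqicc" (len 9), cursors c1@4 c2@8, authorship .........
After op 5 (move_left): buffer="usqxvqicc" (len 9), cursors c1@3 c2@7, authorship .........
After op 6 (insert('j')): buffer="usqjxvqijcc" (len 11), cursors c1@4 c2@9, authorship ...1....2..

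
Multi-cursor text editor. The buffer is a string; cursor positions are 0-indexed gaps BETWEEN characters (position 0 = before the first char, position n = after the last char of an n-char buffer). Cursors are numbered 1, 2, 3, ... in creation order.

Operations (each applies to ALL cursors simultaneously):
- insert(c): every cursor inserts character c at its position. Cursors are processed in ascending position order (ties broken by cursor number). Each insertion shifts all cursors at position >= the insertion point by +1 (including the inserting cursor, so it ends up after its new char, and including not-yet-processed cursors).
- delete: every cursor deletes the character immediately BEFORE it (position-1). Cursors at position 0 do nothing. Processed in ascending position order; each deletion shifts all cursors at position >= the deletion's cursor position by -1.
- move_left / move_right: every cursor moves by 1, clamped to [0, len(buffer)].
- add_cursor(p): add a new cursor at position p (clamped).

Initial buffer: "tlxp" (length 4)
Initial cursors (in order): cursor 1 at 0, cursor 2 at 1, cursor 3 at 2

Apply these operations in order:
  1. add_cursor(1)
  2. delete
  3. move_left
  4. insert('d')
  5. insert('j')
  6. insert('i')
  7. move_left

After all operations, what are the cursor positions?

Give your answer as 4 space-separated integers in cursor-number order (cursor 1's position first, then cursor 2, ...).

Answer: 11 11 11 11

Derivation:
After op 1 (add_cursor(1)): buffer="tlxp" (len 4), cursors c1@0 c2@1 c4@1 c3@2, authorship ....
After op 2 (delete): buffer="xp" (len 2), cursors c1@0 c2@0 c3@0 c4@0, authorship ..
After op 3 (move_left): buffer="xp" (len 2), cursors c1@0 c2@0 c3@0 c4@0, authorship ..
After op 4 (insert('d')): buffer="ddddxp" (len 6), cursors c1@4 c2@4 c3@4 c4@4, authorship 1234..
After op 5 (insert('j')): buffer="ddddjjjjxp" (len 10), cursors c1@8 c2@8 c3@8 c4@8, authorship 12341234..
After op 6 (insert('i')): buffer="ddddjjjjiiiixp" (len 14), cursors c1@12 c2@12 c3@12 c4@12, authorship 123412341234..
After op 7 (move_left): buffer="ddddjjjjiiiixp" (len 14), cursors c1@11 c2@11 c3@11 c4@11, authorship 123412341234..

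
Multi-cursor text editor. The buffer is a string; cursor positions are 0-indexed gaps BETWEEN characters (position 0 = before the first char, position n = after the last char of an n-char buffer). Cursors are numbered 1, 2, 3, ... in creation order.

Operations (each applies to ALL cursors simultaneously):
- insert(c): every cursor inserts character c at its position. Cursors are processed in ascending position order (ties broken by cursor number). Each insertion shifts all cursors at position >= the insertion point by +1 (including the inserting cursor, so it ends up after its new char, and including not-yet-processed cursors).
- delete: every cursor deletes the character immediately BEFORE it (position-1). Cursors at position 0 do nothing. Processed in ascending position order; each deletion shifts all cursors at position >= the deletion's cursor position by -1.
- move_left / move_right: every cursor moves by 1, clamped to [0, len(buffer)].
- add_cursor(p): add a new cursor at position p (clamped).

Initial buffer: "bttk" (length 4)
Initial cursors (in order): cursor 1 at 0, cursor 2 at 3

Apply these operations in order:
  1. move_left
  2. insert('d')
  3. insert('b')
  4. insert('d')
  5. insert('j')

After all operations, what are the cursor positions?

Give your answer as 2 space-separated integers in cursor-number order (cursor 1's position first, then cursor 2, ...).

Answer: 4 10

Derivation:
After op 1 (move_left): buffer="bttk" (len 4), cursors c1@0 c2@2, authorship ....
After op 2 (insert('d')): buffer="dbtdtk" (len 6), cursors c1@1 c2@4, authorship 1..2..
After op 3 (insert('b')): buffer="dbbtdbtk" (len 8), cursors c1@2 c2@6, authorship 11..22..
After op 4 (insert('d')): buffer="dbdbtdbdtk" (len 10), cursors c1@3 c2@8, authorship 111..222..
After op 5 (insert('j')): buffer="dbdjbtdbdjtk" (len 12), cursors c1@4 c2@10, authorship 1111..2222..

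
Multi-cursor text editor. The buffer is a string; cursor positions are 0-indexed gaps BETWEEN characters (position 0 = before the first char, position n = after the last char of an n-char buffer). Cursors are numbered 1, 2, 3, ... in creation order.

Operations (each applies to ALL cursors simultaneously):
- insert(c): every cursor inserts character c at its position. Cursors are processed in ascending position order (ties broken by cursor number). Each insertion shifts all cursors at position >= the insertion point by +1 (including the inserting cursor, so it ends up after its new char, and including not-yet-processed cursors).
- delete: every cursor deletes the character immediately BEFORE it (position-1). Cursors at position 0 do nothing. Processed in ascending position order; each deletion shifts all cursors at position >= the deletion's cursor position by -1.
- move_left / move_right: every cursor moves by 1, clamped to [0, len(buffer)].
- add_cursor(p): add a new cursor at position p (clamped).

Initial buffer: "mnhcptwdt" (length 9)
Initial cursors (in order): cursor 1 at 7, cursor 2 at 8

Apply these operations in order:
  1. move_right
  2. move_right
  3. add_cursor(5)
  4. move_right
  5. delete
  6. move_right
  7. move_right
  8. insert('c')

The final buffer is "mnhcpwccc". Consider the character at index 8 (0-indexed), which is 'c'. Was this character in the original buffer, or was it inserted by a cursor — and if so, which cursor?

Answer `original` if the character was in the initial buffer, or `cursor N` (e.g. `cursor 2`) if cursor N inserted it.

After op 1 (move_right): buffer="mnhcptwdt" (len 9), cursors c1@8 c2@9, authorship .........
After op 2 (move_right): buffer="mnhcptwdt" (len 9), cursors c1@9 c2@9, authorship .........
After op 3 (add_cursor(5)): buffer="mnhcptwdt" (len 9), cursors c3@5 c1@9 c2@9, authorship .........
After op 4 (move_right): buffer="mnhcptwdt" (len 9), cursors c3@6 c1@9 c2@9, authorship .........
After op 5 (delete): buffer="mnhcpw" (len 6), cursors c3@5 c1@6 c2@6, authorship ......
After op 6 (move_right): buffer="mnhcpw" (len 6), cursors c1@6 c2@6 c3@6, authorship ......
After op 7 (move_right): buffer="mnhcpw" (len 6), cursors c1@6 c2@6 c3@6, authorship ......
After op 8 (insert('c')): buffer="mnhcpwccc" (len 9), cursors c1@9 c2@9 c3@9, authorship ......123
Authorship (.=original, N=cursor N): . . . . . . 1 2 3
Index 8: author = 3

Answer: cursor 3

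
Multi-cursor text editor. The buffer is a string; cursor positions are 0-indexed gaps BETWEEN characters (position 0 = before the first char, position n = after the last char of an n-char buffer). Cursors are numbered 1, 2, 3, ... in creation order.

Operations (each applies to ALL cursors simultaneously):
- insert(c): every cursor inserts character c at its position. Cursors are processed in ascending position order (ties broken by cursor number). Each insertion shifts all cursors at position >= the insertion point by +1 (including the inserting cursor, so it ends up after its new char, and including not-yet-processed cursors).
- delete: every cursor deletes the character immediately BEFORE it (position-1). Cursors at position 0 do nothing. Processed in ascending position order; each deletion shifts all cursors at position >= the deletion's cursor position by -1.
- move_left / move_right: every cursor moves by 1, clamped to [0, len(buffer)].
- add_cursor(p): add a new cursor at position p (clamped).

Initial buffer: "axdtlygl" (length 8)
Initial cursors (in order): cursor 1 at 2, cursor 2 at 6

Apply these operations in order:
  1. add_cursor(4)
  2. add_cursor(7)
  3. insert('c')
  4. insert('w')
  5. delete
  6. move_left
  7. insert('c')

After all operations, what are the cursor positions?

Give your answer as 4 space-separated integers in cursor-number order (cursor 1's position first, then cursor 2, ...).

Answer: 3 11 7 14

Derivation:
After op 1 (add_cursor(4)): buffer="axdtlygl" (len 8), cursors c1@2 c3@4 c2@6, authorship ........
After op 2 (add_cursor(7)): buffer="axdtlygl" (len 8), cursors c1@2 c3@4 c2@6 c4@7, authorship ........
After op 3 (insert('c')): buffer="axcdtclycgcl" (len 12), cursors c1@3 c3@6 c2@9 c4@11, authorship ..1..3..2.4.
After op 4 (insert('w')): buffer="axcwdtcwlycwgcwl" (len 16), cursors c1@4 c3@8 c2@12 c4@15, authorship ..11..33..22.44.
After op 5 (delete): buffer="axcdtclycgcl" (len 12), cursors c1@3 c3@6 c2@9 c4@11, authorship ..1..3..2.4.
After op 6 (move_left): buffer="axcdtclycgcl" (len 12), cursors c1@2 c3@5 c2@8 c4@10, authorship ..1..3..2.4.
After op 7 (insert('c')): buffer="axccdtcclyccgccl" (len 16), cursors c1@3 c3@7 c2@11 c4@14, authorship ..11..33..22.44.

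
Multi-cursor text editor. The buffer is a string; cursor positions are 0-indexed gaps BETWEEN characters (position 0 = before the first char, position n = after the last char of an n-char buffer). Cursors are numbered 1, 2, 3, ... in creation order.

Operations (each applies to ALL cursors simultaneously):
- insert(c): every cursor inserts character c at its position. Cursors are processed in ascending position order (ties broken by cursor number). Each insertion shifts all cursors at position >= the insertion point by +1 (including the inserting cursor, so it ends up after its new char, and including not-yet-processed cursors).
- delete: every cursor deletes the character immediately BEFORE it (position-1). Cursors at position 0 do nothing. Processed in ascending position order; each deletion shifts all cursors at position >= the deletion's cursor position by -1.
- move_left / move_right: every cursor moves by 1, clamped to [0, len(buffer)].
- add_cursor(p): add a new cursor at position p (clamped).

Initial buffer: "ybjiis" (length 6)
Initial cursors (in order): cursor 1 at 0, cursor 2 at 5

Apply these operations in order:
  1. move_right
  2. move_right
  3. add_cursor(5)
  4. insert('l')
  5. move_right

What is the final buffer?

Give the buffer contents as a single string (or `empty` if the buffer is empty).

Answer: ybljiilsl

Derivation:
After op 1 (move_right): buffer="ybjiis" (len 6), cursors c1@1 c2@6, authorship ......
After op 2 (move_right): buffer="ybjiis" (len 6), cursors c1@2 c2@6, authorship ......
After op 3 (add_cursor(5)): buffer="ybjiis" (len 6), cursors c1@2 c3@5 c2@6, authorship ......
After op 4 (insert('l')): buffer="ybljiilsl" (len 9), cursors c1@3 c3@7 c2@9, authorship ..1...3.2
After op 5 (move_right): buffer="ybljiilsl" (len 9), cursors c1@4 c3@8 c2@9, authorship ..1...3.2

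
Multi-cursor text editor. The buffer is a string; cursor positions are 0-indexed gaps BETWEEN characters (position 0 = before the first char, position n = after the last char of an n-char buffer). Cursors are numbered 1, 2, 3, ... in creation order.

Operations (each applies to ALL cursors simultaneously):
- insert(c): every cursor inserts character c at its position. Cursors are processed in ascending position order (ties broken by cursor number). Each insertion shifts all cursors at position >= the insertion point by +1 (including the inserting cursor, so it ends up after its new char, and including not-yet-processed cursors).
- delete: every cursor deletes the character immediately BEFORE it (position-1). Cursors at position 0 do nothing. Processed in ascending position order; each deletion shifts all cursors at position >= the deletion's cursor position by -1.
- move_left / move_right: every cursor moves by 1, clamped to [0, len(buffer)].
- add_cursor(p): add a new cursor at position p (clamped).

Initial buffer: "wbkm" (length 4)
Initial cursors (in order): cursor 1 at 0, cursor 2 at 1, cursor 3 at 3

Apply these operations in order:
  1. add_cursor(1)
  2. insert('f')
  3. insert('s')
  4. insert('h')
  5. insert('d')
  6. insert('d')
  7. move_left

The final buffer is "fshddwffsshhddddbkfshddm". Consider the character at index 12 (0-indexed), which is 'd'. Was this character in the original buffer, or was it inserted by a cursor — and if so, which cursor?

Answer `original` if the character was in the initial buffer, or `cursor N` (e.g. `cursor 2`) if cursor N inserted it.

After op 1 (add_cursor(1)): buffer="wbkm" (len 4), cursors c1@0 c2@1 c4@1 c3@3, authorship ....
After op 2 (insert('f')): buffer="fwffbkfm" (len 8), cursors c1@1 c2@4 c4@4 c3@7, authorship 1.24..3.
After op 3 (insert('s')): buffer="fswffssbkfsm" (len 12), cursors c1@2 c2@7 c4@7 c3@11, authorship 11.2424..33.
After op 4 (insert('h')): buffer="fshwffsshhbkfshm" (len 16), cursors c1@3 c2@10 c4@10 c3@15, authorship 111.242424..333.
After op 5 (insert('d')): buffer="fshdwffsshhddbkfshdm" (len 20), cursors c1@4 c2@13 c4@13 c3@19, authorship 1111.24242424..3333.
After op 6 (insert('d')): buffer="fshddwffsshhddddbkfshddm" (len 24), cursors c1@5 c2@16 c4@16 c3@23, authorship 11111.2424242424..33333.
After op 7 (move_left): buffer="fshddwffsshhddddbkfshddm" (len 24), cursors c1@4 c2@15 c4@15 c3@22, authorship 11111.2424242424..33333.
Authorship (.=original, N=cursor N): 1 1 1 1 1 . 2 4 2 4 2 4 2 4 2 4 . . 3 3 3 3 3 .
Index 12: author = 2

Answer: cursor 2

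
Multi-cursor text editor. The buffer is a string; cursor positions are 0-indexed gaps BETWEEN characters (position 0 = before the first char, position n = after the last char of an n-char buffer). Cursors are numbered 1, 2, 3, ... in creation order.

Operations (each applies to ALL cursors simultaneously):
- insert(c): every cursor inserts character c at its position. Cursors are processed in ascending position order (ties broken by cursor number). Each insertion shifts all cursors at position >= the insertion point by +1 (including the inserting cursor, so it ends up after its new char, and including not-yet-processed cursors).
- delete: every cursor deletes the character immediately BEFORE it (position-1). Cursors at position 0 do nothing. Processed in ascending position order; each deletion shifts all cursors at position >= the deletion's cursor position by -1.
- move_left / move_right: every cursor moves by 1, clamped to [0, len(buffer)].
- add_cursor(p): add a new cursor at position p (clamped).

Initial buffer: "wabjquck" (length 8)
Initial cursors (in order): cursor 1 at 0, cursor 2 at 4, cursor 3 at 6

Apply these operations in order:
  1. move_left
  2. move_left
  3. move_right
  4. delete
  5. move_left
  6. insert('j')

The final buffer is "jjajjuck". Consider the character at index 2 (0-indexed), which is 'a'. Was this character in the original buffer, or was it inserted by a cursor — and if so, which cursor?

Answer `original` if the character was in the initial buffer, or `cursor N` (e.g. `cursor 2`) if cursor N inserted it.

After op 1 (move_left): buffer="wabjquck" (len 8), cursors c1@0 c2@3 c3@5, authorship ........
After op 2 (move_left): buffer="wabjquck" (len 8), cursors c1@0 c2@2 c3@4, authorship ........
After op 3 (move_right): buffer="wabjquck" (len 8), cursors c1@1 c2@3 c3@5, authorship ........
After op 4 (delete): buffer="ajuck" (len 5), cursors c1@0 c2@1 c3@2, authorship .....
After op 5 (move_left): buffer="ajuck" (len 5), cursors c1@0 c2@0 c3@1, authorship .....
After op 6 (insert('j')): buffer="jjajjuck" (len 8), cursors c1@2 c2@2 c3@4, authorship 12.3....
Authorship (.=original, N=cursor N): 1 2 . 3 . . . .
Index 2: author = original

Answer: original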